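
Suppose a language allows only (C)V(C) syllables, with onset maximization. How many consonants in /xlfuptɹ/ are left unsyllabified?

The consonants /x/, /l/, /t/, /ɹ/ cannot be parsed into a legal (C)V(C) syllable (at most one coda consonant is licensed; onsets are limited to one consonant).

4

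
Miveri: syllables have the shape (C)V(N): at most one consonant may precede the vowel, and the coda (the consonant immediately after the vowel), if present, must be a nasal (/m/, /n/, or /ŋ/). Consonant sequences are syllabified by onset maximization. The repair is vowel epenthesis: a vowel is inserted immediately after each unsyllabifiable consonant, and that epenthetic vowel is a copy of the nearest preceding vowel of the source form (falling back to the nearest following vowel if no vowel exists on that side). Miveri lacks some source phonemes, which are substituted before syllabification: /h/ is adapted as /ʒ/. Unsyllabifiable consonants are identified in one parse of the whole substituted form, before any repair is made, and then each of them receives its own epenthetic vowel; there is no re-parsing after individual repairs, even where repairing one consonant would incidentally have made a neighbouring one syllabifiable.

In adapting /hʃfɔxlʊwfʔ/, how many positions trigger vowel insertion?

6

After substitution the input is /ʒʃfɔxlʊwfʔ/.
The unsyllabifiable consonants are /ʒ/, /ʃ/, /x/, /w/, /f/, /ʔ/; each receives one epenthetic vowel.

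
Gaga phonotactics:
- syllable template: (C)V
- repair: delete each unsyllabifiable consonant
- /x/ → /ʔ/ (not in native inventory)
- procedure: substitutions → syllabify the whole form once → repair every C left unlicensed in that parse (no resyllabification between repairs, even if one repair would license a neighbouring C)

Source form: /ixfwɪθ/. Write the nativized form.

Substitution: /x/ → /ʔ/, giving /iʔfwɪθ/.
The consonants /ʔ/, /f/, /θ/ cannot be parsed into a legal (C)V syllable (no codas are permitted; onsets are limited to one consonant).
Deletion applies to /ʔ/, /f/, /θ/.

iwɪ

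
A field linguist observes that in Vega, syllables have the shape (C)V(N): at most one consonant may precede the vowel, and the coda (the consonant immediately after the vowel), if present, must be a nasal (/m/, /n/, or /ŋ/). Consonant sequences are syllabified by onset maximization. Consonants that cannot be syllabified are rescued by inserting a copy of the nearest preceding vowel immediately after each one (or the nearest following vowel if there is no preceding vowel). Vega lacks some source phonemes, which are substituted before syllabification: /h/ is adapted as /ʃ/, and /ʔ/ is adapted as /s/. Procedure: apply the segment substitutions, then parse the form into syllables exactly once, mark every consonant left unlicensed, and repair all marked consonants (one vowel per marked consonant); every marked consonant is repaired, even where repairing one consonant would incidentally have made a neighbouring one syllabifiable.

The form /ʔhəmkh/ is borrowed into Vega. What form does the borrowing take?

səʃəmkəʃə

Substitution: /ʔ/ → /s/, /h/ → /ʃ/, giving /sʃəmkʃ/.
The consonants /s/, /k/, /ʃ/ cannot be parsed into a legal (C)V(N) syllable (only a nasal (/m/, /n/, or /ŋ/) is licensed in coda position; onsets are limited to one consonant).
Each unlicensed consonant becomes the onset of a new syllable: /s/ → /sə/, /k/ → /kə/, /ʃ/ → /ʃə/.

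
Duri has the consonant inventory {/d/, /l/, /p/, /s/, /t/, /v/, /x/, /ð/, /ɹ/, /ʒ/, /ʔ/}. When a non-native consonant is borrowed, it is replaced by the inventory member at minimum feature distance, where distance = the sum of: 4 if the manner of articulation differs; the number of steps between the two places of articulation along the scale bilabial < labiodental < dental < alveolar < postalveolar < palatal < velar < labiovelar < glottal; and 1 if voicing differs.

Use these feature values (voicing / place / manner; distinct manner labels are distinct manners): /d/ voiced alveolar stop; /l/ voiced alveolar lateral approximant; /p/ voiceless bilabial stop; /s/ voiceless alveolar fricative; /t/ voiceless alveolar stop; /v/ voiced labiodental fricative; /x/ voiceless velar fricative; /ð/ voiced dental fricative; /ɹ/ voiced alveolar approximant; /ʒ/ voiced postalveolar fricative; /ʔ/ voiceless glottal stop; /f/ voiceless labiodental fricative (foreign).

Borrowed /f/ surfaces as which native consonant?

/v/ is closest: same manner (fricative), place distance 0 (labiodental→labiodental), voicing differs (+1); total 1. Next closest is /s/ at distance 2.

v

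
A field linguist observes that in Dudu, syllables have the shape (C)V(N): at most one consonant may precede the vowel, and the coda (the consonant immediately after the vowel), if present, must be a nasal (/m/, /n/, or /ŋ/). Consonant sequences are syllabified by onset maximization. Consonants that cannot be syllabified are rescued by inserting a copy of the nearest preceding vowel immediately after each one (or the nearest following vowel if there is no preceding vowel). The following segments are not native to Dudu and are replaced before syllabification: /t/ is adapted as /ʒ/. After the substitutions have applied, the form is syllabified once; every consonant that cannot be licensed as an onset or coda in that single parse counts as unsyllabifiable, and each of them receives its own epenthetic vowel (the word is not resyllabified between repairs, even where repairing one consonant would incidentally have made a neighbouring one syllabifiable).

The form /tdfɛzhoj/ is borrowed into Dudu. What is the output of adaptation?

Substitution: /t/ → /ʒ/, giving /ʒdfɛzhoj/.
Syllabifying with onset maximization leaves /ʒ/, /d/, /z/, /j/ stranded (only a nasal (/m/, /n/, or /ŋ/) is licensed in coda position; onsets are limited to one consonant).
Inserting the epenthetic vowel yields /ʒ/ → /ʒɛ/, /d/ → /dɛ/, /z/ → /zɛ/, /j/ → /jo/.

ʒɛdɛfɛzɛhojo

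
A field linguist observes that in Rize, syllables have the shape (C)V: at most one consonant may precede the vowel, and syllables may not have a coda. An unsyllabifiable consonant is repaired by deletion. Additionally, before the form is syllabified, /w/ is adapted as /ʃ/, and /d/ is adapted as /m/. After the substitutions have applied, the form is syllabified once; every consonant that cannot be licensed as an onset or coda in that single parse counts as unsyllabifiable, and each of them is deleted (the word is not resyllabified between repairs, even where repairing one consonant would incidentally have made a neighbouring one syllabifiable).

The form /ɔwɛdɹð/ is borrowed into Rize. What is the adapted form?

ɔʃɛ

Substitution: /w/ → /ʃ/, /d/ → /m/, giving /ɔʃɛmɹð/.
Syllabifying with onset maximization leaves /m/, /ɹ/, /ð/ stranded (no codas are permitted; onsets are limited to one consonant).
Deleting the stranded consonants removes /m/, /ɹ/, /ð/.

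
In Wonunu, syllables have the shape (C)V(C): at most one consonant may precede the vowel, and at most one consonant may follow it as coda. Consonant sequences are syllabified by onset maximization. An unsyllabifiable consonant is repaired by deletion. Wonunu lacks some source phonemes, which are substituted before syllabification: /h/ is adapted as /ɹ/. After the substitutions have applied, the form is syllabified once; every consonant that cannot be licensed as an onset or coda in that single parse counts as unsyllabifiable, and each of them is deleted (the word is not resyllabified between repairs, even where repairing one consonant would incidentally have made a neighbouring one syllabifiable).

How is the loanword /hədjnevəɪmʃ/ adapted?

Substitution: /h/ → /ɹ/, giving /ɹədjnevəɪmʃ/.
Syllabifying with onset maximization leaves /j/, /ʃ/ stranded (at most one coda consonant is licensed; onsets are limited to one consonant).
Deleting the stranded consonants removes /j/, /ʃ/.

ɹədnevəɪm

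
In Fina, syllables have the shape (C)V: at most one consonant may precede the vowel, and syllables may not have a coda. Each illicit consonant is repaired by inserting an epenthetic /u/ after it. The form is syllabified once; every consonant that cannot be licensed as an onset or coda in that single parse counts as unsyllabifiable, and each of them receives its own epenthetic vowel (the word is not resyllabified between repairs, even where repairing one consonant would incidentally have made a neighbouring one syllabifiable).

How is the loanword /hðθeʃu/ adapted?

Under (C)V, the unsyllabifiable consonants are /h/, /ð/ (no codas are permitted; onsets are limited to one consonant).
Each unlicensed consonant becomes the onset of a new syllable: /h/ → /hu/, /ð/ → /ðu/.

huðuθeʃu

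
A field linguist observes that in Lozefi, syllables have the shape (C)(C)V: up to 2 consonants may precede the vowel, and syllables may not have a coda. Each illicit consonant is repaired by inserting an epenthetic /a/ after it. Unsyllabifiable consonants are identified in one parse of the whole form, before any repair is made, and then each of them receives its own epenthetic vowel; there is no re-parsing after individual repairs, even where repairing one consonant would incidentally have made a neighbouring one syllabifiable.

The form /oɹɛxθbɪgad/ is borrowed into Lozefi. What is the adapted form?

Under (C)(C)V, the unsyllabifiable consonants are /x/, /d/ (no codas are permitted; onsets may contain at most 2 consonants).
Epenthesis after each stranded consonant: /x/ → /xa/, /d/ → /da/.

oɹɛxaθbɪgada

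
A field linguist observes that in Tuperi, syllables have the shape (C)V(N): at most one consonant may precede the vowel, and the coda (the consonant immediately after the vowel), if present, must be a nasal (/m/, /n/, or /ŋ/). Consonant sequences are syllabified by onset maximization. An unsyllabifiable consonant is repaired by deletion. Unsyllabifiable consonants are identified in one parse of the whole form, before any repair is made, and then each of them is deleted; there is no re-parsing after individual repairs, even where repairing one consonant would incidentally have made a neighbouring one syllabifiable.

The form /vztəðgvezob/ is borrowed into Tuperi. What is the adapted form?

The consonants /v/, /z/, /ð/, /g/, /b/ cannot be parsed into a legal (C)V(N) syllable (only a nasal (/m/, /n/, or /ŋ/) is licensed in coda position; onsets are limited to one consonant).
Each unlicensed consonant is deleted: /v/, /z/, /ð/, /g/, /b/.

təvezo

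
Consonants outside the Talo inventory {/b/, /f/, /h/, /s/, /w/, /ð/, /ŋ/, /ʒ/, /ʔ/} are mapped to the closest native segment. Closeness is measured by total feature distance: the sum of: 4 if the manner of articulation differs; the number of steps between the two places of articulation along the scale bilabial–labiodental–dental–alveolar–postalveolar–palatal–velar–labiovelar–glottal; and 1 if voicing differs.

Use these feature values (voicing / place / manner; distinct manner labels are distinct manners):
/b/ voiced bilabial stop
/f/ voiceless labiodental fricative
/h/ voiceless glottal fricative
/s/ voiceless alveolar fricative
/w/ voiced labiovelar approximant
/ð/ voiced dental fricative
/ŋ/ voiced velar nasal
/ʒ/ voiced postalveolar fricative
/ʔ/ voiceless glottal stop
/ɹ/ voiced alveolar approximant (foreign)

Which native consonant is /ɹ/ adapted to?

/w/ is closest: same manner (approximant), place distance 4 (alveolar→labiovelar), same voicing; total 4. Next closest is /s/ at distance 5.

w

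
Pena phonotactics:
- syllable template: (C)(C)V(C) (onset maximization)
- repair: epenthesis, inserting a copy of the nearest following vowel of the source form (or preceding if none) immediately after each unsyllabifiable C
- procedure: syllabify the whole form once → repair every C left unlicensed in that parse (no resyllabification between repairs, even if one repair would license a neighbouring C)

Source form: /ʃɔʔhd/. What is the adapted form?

ʃɔʔhɔdɔ

Syllabifying with onset maximization leaves /h/, /d/ stranded (at most one coda consonant is licensed; onsets may contain at most 2 consonants).
Inserting the epenthetic vowel yields /h/ → /hɔ/, /d/ → /dɔ/.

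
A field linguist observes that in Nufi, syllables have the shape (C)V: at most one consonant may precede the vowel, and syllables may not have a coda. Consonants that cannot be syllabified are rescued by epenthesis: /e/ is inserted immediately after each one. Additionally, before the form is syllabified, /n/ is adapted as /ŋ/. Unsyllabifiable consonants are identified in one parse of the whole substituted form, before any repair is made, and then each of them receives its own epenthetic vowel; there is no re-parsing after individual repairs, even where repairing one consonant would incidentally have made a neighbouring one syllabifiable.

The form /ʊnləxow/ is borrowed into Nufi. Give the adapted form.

ʊŋeləxowe

Substitution: /n/ → /ŋ/, giving /ʊŋləxow/.
Under (C)V, the unsyllabifiable consonants are /ŋ/, /w/ (no codas are permitted; onsets are limited to one consonant).
Each unlicensed consonant becomes the onset of a new syllable: /ŋ/ → /ŋe/, /w/ → /we/.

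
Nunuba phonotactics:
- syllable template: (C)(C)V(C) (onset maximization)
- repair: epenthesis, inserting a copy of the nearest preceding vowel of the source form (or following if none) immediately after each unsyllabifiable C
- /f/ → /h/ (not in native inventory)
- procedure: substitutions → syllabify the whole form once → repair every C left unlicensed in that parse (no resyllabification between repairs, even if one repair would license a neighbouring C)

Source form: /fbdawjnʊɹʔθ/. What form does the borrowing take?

Substitution: /f/ → /h/, giving /hbdawjnʊɹʔθ/.
The consonants /h/, /ʔ/, /θ/ cannot be parsed into a legal (C)(C)V(C) syllable (at most one coda consonant is licensed; onsets may contain at most 2 consonants).
Each unlicensed consonant becomes the onset of a new syllable: /h/ → /ha/, /ʔ/ → /ʔʊ/, /θ/ → /θʊ/.

habdawjnʊɹʔʊθʊ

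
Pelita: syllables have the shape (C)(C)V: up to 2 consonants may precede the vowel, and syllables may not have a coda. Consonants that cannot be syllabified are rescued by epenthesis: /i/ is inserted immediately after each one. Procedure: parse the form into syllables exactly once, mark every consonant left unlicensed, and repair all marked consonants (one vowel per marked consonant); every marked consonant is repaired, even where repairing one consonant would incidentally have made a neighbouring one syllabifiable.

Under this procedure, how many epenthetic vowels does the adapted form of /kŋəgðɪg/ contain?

1

The unsyllabifiable consonants are /g/; each receives one epenthetic vowel.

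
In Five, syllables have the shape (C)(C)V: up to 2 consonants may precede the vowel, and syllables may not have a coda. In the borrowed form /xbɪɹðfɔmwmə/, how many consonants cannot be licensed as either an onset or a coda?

2

The consonants /ɹ/, /m/ cannot be parsed into a legal (C)(C)V syllable (no codas are permitted; onsets may contain at most 2 consonants).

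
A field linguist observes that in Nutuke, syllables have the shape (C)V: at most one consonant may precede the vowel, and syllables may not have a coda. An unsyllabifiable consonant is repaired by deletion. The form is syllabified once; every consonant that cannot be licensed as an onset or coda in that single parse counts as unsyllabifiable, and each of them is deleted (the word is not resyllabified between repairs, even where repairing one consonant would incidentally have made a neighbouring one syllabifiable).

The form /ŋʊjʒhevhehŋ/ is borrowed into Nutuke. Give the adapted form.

Under (C)V, the unsyllabifiable consonants are /j/, /ʒ/, /v/, /h/, /ŋ/ (no codas are permitted; onsets are limited to one consonant).
Each unlicensed consonant is deleted: /j/, /ʒ/, /v/, /h/, /ŋ/.

ŋʊhehe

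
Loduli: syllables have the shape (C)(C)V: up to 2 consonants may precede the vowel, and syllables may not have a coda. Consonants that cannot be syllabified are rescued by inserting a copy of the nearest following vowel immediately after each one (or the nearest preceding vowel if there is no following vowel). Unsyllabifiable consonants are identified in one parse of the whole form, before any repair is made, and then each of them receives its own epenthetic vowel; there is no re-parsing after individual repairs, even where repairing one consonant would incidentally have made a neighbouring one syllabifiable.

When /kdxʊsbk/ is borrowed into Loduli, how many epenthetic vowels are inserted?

4

The unsyllabifiable consonants are /k/, /s/, /b/, /k/; each receives one epenthetic vowel.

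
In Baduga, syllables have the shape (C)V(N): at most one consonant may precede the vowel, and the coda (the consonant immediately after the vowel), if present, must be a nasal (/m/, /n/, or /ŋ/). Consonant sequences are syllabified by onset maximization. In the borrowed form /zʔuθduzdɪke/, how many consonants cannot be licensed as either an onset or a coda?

3

Under (C)V(N), the unsyllabifiable consonants are /z/, /θ/, /z/ (only a nasal (/m/, /n/, or /ŋ/) is licensed in coda position; onsets are limited to one consonant).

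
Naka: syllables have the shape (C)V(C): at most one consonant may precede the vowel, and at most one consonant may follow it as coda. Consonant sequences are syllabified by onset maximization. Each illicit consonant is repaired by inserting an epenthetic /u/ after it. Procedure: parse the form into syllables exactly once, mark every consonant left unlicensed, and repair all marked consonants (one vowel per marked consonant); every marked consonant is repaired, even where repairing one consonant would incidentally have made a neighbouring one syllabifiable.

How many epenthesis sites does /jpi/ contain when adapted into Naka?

1

The unsyllabifiable consonants are /j/; each receives one epenthetic vowel.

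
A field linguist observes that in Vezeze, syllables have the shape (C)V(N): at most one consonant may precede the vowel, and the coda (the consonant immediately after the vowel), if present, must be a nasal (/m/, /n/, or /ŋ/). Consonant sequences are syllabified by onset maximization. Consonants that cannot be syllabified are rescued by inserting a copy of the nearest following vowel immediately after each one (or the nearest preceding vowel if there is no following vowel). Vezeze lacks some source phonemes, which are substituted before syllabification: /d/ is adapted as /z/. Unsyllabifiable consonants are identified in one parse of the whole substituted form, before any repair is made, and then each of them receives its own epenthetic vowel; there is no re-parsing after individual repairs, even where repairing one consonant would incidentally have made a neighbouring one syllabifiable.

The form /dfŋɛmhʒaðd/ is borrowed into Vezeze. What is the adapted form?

zɛfɛŋɛmhaʒaðaza

Substitution: /d/ → /z/, giving /zfŋɛmhʒaðz/.
The consonants /z/, /f/, /h/, /ð/, /z/ cannot be parsed into a legal (C)V(N) syllable (only a nasal (/m/, /n/, or /ŋ/) is licensed in coda position; onsets are limited to one consonant).
Inserting the epenthetic vowel yields /z/ → /zɛ/, /f/ → /fɛ/, /h/ → /ha/, /ð/ → /ða/, /z/ → /za/.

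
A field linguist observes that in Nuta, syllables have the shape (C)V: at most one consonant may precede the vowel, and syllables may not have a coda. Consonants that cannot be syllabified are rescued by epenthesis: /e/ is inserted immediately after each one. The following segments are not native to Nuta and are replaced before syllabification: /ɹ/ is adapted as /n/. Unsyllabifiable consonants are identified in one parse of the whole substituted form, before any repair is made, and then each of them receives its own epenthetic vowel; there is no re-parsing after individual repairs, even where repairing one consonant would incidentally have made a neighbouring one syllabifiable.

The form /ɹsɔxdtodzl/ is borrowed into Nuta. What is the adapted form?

nesɔxedetodezele

Substitution: /ɹ/ → /n/, giving /nsɔxdtodzl/.
Syllabifying with onset maximization leaves /n/, /x/, /d/, /d/, /z/, /l/ stranded (no codas are permitted; onsets are limited to one consonant).
Each unlicensed consonant becomes the onset of a new syllable: /n/ → /ne/, /x/ → /xe/, /d/ → /de/, /d/ → /de/, /z/ → /ze/, /l/ → /le/.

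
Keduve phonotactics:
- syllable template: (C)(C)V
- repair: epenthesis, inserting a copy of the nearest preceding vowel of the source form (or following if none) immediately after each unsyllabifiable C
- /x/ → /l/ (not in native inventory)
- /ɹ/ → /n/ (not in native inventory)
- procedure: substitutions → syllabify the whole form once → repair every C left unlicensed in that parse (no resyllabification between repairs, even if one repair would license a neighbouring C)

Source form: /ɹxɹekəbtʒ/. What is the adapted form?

nelnekəbətəʒə

Substitution: /ɹ/ → /n/, /x/ → /l/, giving /nlnekəbtʒ/.
Syllabifying with onset maximization leaves /n/, /b/, /t/, /ʒ/ stranded (no codas are permitted; onsets may contain at most 2 consonants).
Each unlicensed consonant becomes the onset of a new syllable: /n/ → /ne/, /b/ → /bə/, /t/ → /tə/, /ʒ/ → /ʒə/.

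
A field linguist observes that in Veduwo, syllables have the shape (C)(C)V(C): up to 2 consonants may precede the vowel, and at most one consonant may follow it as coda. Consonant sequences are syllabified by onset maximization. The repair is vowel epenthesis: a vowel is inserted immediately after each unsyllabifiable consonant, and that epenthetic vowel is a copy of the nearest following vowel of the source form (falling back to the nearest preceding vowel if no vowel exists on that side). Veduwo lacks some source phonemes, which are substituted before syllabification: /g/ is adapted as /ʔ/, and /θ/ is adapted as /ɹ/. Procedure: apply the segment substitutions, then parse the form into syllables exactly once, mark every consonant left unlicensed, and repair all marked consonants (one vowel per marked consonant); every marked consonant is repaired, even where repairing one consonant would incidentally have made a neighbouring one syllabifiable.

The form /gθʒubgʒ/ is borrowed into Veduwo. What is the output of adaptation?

Substitution: /g/ → /ʔ/, /θ/ → /ɹ/, giving /ʔɹʒubʔʒ/.
Syllabifying with onset maximization leaves /ʔ/, /ʔ/, /ʒ/ stranded (at most one coda consonant is licensed; onsets may contain at most 2 consonants).
Each unlicensed consonant becomes the onset of a new syllable: /ʔ/ → /ʔu/, /ʔ/ → /ʔu/, /ʒ/ → /ʒu/.

ʔuɹʒubʔuʒu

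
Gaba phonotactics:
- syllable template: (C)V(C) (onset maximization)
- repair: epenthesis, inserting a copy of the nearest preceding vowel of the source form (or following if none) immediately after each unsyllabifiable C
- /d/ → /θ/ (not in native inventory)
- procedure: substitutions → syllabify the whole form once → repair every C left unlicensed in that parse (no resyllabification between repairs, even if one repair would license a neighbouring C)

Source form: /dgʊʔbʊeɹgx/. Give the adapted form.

θʊgʊʔbʊeɹgexe

Substitution: /d/ → /θ/, giving /θgʊʔbʊeɹgx/.
Under (C)V(C), the unsyllabifiable consonants are /θ/, /g/, /x/ (at most one coda consonant is licensed; onsets are limited to one consonant).
Inserting the epenthetic vowel yields /θ/ → /θʊ/, /g/ → /ge/, /x/ → /xe/.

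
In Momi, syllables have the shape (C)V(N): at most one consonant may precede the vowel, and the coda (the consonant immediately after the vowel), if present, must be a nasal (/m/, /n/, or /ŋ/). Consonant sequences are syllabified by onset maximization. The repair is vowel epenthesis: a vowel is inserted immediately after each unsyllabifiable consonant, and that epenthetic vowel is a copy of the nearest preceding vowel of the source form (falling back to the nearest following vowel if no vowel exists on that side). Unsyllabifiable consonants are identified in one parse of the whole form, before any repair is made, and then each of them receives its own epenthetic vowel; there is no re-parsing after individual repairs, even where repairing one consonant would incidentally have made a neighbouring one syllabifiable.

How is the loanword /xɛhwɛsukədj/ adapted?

xɛhɛwɛsukədəjə

The consonants /h/, /d/, /j/ cannot be parsed into a legal (C)V(N) syllable (only a nasal (/m/, /n/, or /ŋ/) is licensed in coda position; onsets are limited to one consonant).
Epenthesis after each stranded consonant: /h/ → /hɛ/, /d/ → /də/, /j/ → /jə/.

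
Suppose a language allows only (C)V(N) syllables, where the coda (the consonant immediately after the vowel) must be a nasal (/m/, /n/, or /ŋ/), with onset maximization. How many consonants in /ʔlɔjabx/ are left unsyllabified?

Under (C)V(N), the unsyllabifiable consonants are /ʔ/, /b/, /x/ (only a nasal (/m/, /n/, or /ŋ/) is licensed in coda position; onsets are limited to one consonant).

3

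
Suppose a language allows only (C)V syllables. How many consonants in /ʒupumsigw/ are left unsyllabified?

3

The consonants /m/, /g/, /w/ cannot be parsed into a legal (C)V syllable (no codas are permitted; onsets are limited to one consonant).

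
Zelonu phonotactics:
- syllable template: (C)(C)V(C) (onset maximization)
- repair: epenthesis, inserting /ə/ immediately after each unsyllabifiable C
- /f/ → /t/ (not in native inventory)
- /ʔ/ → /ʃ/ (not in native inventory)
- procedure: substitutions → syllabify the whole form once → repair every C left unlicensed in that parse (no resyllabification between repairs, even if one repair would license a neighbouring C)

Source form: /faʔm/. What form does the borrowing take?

Substitution: /f/ → /t/, /ʔ/ → /ʃ/, giving /taʃm/.
Under (C)(C)V(C), the unsyllabifiable consonants are /m/ (at most one coda consonant is licensed; onsets may contain at most 2 consonants).
Each unlicensed consonant becomes the onset of a new syllable: /m/ → /mə/.

taʃmə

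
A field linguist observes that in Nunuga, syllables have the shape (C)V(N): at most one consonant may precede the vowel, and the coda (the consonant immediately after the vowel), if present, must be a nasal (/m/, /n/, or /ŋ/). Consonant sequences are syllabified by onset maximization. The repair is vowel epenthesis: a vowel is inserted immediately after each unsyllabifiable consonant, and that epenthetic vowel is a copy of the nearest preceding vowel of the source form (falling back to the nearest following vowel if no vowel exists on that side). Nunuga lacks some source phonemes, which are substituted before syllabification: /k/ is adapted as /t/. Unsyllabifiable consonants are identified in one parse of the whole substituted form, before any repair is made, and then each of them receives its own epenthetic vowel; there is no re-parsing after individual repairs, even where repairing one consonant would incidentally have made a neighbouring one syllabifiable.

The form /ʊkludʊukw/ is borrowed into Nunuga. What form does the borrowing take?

ʊtʊludʊutuwu

Substitution: /k/ → /t/, giving /ʊtludʊutw/.
Syllabifying with onset maximization leaves /t/, /t/, /w/ stranded (only a nasal (/m/, /n/, or /ŋ/) is licensed in coda position; onsets are limited to one consonant).
Epenthesis after each stranded consonant: /t/ → /tʊ/, /t/ → /tu/, /w/ → /wu/.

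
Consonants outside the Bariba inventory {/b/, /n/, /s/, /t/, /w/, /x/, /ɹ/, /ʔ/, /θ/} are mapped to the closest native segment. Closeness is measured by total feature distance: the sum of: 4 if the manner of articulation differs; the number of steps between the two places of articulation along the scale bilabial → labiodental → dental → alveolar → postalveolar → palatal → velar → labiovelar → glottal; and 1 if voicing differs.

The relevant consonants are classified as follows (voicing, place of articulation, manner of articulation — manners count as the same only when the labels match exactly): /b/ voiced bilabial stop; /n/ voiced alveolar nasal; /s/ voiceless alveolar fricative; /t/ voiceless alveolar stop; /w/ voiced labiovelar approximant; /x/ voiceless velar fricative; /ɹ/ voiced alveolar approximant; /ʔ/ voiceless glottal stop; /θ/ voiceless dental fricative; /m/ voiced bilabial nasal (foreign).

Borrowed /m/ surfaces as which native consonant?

/n/ is closest: same manner (nasal), place distance 3 (bilabial→alveolar), same voicing; total 3. Next closest is /b/ at distance 4.

n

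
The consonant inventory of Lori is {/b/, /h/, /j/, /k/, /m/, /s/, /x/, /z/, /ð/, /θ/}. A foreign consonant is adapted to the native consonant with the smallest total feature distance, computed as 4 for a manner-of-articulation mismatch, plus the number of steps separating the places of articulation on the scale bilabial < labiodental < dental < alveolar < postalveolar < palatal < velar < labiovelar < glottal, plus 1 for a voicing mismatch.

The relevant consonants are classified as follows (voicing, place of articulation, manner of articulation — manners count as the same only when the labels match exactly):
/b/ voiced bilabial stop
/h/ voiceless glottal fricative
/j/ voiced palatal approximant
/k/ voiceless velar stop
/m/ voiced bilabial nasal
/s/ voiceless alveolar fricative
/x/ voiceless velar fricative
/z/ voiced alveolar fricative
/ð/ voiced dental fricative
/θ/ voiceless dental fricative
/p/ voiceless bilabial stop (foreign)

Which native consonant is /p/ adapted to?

/b/ is closest: same manner (stop), place distance 0 (bilabial→bilabial), voicing differs (+1); total 1. Next closest is /m/ at distance 5.

b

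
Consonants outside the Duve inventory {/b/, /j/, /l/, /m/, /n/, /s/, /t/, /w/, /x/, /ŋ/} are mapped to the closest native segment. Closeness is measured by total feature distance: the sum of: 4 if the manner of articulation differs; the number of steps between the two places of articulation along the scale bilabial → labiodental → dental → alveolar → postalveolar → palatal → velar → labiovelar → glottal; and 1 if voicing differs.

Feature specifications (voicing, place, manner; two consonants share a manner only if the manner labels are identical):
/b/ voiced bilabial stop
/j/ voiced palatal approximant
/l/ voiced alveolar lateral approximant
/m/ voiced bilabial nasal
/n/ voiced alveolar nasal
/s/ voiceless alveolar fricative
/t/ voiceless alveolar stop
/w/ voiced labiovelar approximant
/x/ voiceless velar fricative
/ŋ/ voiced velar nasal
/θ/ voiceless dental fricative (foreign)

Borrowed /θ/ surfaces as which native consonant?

/s/ is closest: same manner (fricative), place distance 1 (dental→alveolar), same voicing; total 1. Next closest is /x/ at distance 4.

s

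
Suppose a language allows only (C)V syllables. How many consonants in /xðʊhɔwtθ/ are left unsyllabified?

Syllabifying with onset maximization leaves /x/, /w/, /t/, /θ/ stranded (no codas are permitted; onsets are limited to one consonant).

4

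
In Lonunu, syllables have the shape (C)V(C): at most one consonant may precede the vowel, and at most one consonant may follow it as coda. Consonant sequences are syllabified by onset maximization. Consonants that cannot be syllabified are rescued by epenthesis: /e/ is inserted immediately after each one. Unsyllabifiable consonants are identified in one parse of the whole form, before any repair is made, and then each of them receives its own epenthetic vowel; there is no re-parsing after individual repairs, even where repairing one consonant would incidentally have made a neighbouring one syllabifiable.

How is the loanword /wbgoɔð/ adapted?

Syllabifying with onset maximization leaves /w/, /b/ stranded (at most one coda consonant is licensed; onsets are limited to one consonant).
Each unlicensed consonant becomes the onset of a new syllable: /w/ → /we/, /b/ → /be/.

webegoɔð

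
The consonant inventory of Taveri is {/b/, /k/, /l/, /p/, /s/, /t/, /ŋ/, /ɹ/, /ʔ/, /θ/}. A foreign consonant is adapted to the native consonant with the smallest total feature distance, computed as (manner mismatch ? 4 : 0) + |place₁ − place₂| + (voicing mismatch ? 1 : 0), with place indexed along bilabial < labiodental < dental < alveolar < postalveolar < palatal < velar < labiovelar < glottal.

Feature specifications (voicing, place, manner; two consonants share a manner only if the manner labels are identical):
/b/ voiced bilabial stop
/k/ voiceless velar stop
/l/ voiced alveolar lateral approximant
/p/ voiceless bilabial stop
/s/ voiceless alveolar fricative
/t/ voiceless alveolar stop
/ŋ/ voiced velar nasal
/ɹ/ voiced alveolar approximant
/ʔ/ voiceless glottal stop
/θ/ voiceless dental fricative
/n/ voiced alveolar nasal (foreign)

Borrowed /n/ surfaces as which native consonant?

/ŋ/ is closest: same manner (nasal), place distance 3 (alveolar→velar), same voicing; total 3. Next closest is /l/ at distance 4.

ŋ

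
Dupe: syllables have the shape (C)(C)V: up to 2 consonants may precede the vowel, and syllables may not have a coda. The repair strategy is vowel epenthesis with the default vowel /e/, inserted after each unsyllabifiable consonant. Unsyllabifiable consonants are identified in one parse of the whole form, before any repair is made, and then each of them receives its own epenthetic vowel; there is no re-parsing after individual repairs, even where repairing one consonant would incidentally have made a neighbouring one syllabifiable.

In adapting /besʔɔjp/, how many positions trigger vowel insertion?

2

The unsyllabifiable consonants are /j/, /p/; each receives one epenthetic vowel.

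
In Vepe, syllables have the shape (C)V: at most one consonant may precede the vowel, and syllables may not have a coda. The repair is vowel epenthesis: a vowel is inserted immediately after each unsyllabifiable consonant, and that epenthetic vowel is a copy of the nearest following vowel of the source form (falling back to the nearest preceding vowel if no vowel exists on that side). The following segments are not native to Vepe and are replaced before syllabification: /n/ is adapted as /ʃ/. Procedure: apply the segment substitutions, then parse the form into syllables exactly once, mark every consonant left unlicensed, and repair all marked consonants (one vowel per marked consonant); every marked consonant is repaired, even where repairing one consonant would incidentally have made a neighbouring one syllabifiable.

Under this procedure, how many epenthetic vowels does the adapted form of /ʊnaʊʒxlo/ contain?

After substitution the input is /ʊʃaʊʒxlo/.
The unsyllabifiable consonants are /ʒ/, /x/; each receives one epenthetic vowel.

2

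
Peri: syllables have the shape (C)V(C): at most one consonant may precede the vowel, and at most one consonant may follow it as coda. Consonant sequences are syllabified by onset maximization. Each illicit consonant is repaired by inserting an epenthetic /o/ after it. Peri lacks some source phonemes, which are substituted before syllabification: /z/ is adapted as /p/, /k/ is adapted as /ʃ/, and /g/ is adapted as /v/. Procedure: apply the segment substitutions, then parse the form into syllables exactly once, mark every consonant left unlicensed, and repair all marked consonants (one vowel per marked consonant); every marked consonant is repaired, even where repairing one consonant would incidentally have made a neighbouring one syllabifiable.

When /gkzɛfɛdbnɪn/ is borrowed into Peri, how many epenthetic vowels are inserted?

After substitution the input is /vʃpɛfɛdbnɪn/.
The unsyllabifiable consonants are /v/, /ʃ/, /b/; each receives one epenthetic vowel.

3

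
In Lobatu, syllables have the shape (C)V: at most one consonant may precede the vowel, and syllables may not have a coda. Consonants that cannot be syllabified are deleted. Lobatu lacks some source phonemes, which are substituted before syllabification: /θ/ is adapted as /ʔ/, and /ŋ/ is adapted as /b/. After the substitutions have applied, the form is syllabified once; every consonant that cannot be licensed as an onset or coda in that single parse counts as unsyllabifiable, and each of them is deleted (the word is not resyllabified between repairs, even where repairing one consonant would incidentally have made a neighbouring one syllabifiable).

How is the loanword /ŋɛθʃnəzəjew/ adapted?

Substitution: /ŋ/ → /b/, /θ/ → /ʔ/, giving /bɛʔʃnəzəjew/.
Syllabifying with onset maximization leaves /ʔ/, /ʃ/, /w/ stranded (no codas are permitted; onsets are limited to one consonant).
Each unlicensed consonant is deleted: /ʔ/, /ʃ/, /w/.

bɛnəzəje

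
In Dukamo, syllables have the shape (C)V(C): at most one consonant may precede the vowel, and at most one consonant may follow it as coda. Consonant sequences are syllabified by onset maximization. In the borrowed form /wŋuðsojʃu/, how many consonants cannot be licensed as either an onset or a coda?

Under (C)V(C), the unsyllabifiable consonants are /w/ (at most one coda consonant is licensed; onsets are limited to one consonant).

1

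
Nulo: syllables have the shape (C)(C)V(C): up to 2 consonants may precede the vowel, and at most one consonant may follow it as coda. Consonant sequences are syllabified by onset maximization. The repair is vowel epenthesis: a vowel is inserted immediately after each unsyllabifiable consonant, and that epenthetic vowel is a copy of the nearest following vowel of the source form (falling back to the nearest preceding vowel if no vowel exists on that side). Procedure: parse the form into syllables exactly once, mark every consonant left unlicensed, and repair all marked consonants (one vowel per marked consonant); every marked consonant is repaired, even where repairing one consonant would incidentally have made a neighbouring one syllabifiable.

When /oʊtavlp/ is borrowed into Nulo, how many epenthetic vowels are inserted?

The unsyllabifiable consonants are /l/, /p/; each receives one epenthetic vowel.

2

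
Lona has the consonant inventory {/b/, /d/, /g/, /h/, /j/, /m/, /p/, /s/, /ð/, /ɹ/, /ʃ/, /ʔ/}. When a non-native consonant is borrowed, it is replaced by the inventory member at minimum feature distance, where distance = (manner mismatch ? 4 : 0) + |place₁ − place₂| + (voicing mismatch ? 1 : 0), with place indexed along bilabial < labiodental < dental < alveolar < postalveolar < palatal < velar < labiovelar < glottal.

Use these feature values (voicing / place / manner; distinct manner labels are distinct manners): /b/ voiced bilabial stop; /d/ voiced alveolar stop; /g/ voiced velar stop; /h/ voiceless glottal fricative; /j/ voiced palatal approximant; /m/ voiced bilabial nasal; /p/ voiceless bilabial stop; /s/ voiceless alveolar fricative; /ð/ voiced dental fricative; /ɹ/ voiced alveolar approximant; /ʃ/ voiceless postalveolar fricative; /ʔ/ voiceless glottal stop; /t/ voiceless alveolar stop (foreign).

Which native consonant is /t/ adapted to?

d

/d/ is closest: same manner (stop), place distance 0 (alveolar→alveolar), voicing differs (+1); total 1. Next closest is /p/ at distance 3.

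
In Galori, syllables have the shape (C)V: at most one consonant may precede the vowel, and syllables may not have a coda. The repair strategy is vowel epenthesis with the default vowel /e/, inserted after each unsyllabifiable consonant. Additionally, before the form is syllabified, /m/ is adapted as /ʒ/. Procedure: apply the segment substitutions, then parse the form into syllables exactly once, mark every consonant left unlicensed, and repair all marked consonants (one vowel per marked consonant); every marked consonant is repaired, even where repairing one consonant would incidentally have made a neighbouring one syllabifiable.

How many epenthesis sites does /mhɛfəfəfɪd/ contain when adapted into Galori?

After substitution the input is /ʒhɛfəfəfɪd/.
The unsyllabifiable consonants are /ʒ/, /d/; each receives one epenthetic vowel.

2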